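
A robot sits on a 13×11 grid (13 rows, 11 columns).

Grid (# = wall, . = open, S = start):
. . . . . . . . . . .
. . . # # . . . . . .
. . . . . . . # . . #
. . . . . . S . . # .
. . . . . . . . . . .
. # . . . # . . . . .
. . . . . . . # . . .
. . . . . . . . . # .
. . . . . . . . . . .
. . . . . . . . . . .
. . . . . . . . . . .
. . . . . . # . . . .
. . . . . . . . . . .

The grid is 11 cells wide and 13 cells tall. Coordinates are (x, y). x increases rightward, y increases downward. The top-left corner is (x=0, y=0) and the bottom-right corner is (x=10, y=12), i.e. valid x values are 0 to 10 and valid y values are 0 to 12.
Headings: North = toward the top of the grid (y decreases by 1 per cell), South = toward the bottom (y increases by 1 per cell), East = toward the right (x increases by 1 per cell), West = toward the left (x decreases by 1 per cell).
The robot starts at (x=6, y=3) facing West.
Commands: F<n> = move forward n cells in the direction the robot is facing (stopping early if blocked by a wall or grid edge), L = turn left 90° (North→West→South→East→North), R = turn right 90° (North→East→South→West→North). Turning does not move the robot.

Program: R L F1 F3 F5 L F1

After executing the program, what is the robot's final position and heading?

Answer: Final position: (x=0, y=4), facing South

Derivation:
Start: (x=6, y=3), facing West
  R: turn right, now facing North
  L: turn left, now facing West
  F1: move forward 1, now at (x=5, y=3)
  F3: move forward 3, now at (x=2, y=3)
  F5: move forward 2/5 (blocked), now at (x=0, y=3)
  L: turn left, now facing South
  F1: move forward 1, now at (x=0, y=4)
Final: (x=0, y=4), facing South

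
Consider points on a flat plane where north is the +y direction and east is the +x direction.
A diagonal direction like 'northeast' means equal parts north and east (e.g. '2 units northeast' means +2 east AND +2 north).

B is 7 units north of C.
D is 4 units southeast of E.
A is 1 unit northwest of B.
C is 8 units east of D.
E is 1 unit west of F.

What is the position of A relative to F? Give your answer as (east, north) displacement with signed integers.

Place F at the origin (east=0, north=0).
  E is 1 unit west of F: delta (east=-1, north=+0); E at (east=-1, north=0).
  D is 4 units southeast of E: delta (east=+4, north=-4); D at (east=3, north=-4).
  C is 8 units east of D: delta (east=+8, north=+0); C at (east=11, north=-4).
  B is 7 units north of C: delta (east=+0, north=+7); B at (east=11, north=3).
  A is 1 unit northwest of B: delta (east=-1, north=+1); A at (east=10, north=4).
Therefore A relative to F: (east=10, north=4).

Answer: A is at (east=10, north=4) relative to F.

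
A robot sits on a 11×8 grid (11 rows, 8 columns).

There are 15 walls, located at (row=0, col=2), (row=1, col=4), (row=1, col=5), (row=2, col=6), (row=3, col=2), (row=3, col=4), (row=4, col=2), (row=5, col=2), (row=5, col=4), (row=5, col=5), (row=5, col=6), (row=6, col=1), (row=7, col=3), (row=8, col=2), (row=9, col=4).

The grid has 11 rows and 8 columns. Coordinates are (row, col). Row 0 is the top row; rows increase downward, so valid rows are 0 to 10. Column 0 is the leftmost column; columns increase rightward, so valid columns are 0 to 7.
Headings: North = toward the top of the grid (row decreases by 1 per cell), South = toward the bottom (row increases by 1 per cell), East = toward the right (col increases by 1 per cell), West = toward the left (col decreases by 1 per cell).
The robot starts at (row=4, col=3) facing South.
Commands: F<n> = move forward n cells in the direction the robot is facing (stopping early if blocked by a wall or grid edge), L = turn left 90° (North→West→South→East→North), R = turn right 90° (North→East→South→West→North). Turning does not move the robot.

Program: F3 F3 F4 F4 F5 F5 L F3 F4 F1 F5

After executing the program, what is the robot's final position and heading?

Answer: Final position: (row=6, col=7), facing East

Derivation:
Start: (row=4, col=3), facing South
  F3: move forward 2/3 (blocked), now at (row=6, col=3)
  F3: move forward 0/3 (blocked), now at (row=6, col=3)
  F4: move forward 0/4 (blocked), now at (row=6, col=3)
  F4: move forward 0/4 (blocked), now at (row=6, col=3)
  F5: move forward 0/5 (blocked), now at (row=6, col=3)
  F5: move forward 0/5 (blocked), now at (row=6, col=3)
  L: turn left, now facing East
  F3: move forward 3, now at (row=6, col=6)
  F4: move forward 1/4 (blocked), now at (row=6, col=7)
  F1: move forward 0/1 (blocked), now at (row=6, col=7)
  F5: move forward 0/5 (blocked), now at (row=6, col=7)
Final: (row=6, col=7), facing East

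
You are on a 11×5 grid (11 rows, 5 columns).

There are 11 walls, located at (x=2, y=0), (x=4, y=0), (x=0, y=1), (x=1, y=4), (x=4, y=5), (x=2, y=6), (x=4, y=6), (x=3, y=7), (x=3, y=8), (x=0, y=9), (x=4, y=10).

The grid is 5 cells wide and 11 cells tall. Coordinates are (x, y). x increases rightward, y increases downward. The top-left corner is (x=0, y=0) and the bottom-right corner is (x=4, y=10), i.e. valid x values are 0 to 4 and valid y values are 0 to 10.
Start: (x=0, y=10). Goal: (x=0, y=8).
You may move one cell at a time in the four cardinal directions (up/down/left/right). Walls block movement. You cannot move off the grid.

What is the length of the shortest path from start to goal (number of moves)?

Answer: Shortest path length: 4

Derivation:
BFS from (x=0, y=10) until reaching (x=0, y=8):
  Distance 0: (x=0, y=10)
  Distance 1: (x=1, y=10)
  Distance 2: (x=1, y=9), (x=2, y=10)
  Distance 3: (x=1, y=8), (x=2, y=9), (x=3, y=10)
  Distance 4: (x=1, y=7), (x=0, y=8), (x=2, y=8), (x=3, y=9)  <- goal reached here
One shortest path (4 moves): (x=0, y=10) -> (x=1, y=10) -> (x=1, y=9) -> (x=1, y=8) -> (x=0, y=8)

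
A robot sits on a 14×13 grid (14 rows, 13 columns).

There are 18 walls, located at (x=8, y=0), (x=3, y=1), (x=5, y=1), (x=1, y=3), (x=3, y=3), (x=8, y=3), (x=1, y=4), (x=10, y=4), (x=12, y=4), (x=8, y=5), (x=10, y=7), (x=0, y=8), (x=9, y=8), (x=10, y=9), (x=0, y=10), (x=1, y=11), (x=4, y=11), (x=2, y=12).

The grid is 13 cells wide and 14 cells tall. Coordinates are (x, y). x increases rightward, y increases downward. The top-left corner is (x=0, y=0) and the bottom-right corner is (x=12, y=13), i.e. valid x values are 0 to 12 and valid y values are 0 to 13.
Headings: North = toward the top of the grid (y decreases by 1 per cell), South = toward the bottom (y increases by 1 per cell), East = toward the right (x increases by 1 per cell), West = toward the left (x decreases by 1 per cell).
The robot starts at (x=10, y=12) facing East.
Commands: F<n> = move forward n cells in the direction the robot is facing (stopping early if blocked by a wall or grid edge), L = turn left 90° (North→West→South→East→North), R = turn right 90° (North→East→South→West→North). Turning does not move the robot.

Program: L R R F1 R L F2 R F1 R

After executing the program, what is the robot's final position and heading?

Answer: Final position: (x=9, y=13), facing North

Derivation:
Start: (x=10, y=12), facing East
  L: turn left, now facing North
  R: turn right, now facing East
  R: turn right, now facing South
  F1: move forward 1, now at (x=10, y=13)
  R: turn right, now facing West
  L: turn left, now facing South
  F2: move forward 0/2 (blocked), now at (x=10, y=13)
  R: turn right, now facing West
  F1: move forward 1, now at (x=9, y=13)
  R: turn right, now facing North
Final: (x=9, y=13), facing North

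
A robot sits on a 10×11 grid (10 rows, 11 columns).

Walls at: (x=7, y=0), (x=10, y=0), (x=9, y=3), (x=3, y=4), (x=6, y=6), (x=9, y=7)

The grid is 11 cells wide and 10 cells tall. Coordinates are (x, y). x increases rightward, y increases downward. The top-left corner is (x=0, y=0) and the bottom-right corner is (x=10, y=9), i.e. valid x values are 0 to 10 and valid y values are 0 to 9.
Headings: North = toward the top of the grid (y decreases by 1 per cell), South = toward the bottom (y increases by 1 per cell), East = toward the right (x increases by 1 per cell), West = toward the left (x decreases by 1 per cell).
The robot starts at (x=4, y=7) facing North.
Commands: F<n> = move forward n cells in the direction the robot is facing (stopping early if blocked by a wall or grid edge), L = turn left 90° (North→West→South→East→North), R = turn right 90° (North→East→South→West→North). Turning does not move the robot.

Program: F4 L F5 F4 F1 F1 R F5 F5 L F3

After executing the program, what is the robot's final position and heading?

Answer: Final position: (x=0, y=0), facing West

Derivation:
Start: (x=4, y=7), facing North
  F4: move forward 4, now at (x=4, y=3)
  L: turn left, now facing West
  F5: move forward 4/5 (blocked), now at (x=0, y=3)
  F4: move forward 0/4 (blocked), now at (x=0, y=3)
  F1: move forward 0/1 (blocked), now at (x=0, y=3)
  F1: move forward 0/1 (blocked), now at (x=0, y=3)
  R: turn right, now facing North
  F5: move forward 3/5 (blocked), now at (x=0, y=0)
  F5: move forward 0/5 (blocked), now at (x=0, y=0)
  L: turn left, now facing West
  F3: move forward 0/3 (blocked), now at (x=0, y=0)
Final: (x=0, y=0), facing West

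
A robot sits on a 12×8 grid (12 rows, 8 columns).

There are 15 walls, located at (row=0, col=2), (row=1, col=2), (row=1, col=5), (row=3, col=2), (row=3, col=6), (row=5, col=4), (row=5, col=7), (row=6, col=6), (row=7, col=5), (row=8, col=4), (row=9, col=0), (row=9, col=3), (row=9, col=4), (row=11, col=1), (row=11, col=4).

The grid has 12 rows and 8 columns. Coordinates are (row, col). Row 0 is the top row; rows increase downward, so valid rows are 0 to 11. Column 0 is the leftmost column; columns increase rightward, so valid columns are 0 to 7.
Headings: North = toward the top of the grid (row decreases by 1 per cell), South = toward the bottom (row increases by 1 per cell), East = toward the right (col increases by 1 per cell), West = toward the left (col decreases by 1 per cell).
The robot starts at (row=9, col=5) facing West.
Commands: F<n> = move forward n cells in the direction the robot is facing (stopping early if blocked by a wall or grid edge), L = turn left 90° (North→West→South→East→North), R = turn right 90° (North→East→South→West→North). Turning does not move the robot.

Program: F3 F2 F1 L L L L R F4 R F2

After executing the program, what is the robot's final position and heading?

Start: (row=9, col=5), facing West
  F3: move forward 0/3 (blocked), now at (row=9, col=5)
  F2: move forward 0/2 (blocked), now at (row=9, col=5)
  F1: move forward 0/1 (blocked), now at (row=9, col=5)
  L: turn left, now facing South
  L: turn left, now facing East
  L: turn left, now facing North
  L: turn left, now facing West
  R: turn right, now facing North
  F4: move forward 1/4 (blocked), now at (row=8, col=5)
  R: turn right, now facing East
  F2: move forward 2, now at (row=8, col=7)
Final: (row=8, col=7), facing East

Answer: Final position: (row=8, col=7), facing East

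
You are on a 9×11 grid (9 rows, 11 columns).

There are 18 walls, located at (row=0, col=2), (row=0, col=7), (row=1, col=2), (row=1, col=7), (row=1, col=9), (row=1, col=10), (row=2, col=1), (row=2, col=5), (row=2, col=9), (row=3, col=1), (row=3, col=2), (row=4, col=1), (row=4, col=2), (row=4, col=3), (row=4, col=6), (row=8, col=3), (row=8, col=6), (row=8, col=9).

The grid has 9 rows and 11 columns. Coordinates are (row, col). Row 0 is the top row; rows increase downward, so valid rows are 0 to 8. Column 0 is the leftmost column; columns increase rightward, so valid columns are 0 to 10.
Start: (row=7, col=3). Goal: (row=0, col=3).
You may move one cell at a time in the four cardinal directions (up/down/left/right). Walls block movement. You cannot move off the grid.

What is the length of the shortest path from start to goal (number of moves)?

Answer: Shortest path length: 9

Derivation:
BFS from (row=7, col=3) until reaching (row=0, col=3):
  Distance 0: (row=7, col=3)
  Distance 1: (row=6, col=3), (row=7, col=2), (row=7, col=4)
  Distance 2: (row=5, col=3), (row=6, col=2), (row=6, col=4), (row=7, col=1), (row=7, col=5), (row=8, col=2), (row=8, col=4)
  Distance 3: (row=5, col=2), (row=5, col=4), (row=6, col=1), (row=6, col=5), (row=7, col=0), (row=7, col=6), (row=8, col=1), (row=8, col=5)
  Distance 4: (row=4, col=4), (row=5, col=1), (row=5, col=5), (row=6, col=0), (row=6, col=6), (row=7, col=7), (row=8, col=0)
  Distance 5: (row=3, col=4), (row=4, col=5), (row=5, col=0), (row=5, col=6), (row=6, col=7), (row=7, col=8), (row=8, col=7)
  Distance 6: (row=2, col=4), (row=3, col=3), (row=3, col=5), (row=4, col=0), (row=5, col=7), (row=6, col=8), (row=7, col=9), (row=8, col=8)
  Distance 7: (row=1, col=4), (row=2, col=3), (row=3, col=0), (row=3, col=6), (row=4, col=7), (row=5, col=8), (row=6, col=9), (row=7, col=10)
  Distance 8: (row=0, col=4), (row=1, col=3), (row=1, col=5), (row=2, col=0), (row=2, col=2), (row=2, col=6), (row=3, col=7), (row=4, col=8), (row=5, col=9), (row=6, col=10), (row=8, col=10)
  Distance 9: (row=0, col=3), (row=0, col=5), (row=1, col=0), (row=1, col=6), (row=2, col=7), (row=3, col=8), (row=4, col=9), (row=5, col=10)  <- goal reached here
One shortest path (9 moves): (row=7, col=3) -> (row=7, col=4) -> (row=6, col=4) -> (row=5, col=4) -> (row=4, col=4) -> (row=3, col=4) -> (row=3, col=3) -> (row=2, col=3) -> (row=1, col=3) -> (row=0, col=3)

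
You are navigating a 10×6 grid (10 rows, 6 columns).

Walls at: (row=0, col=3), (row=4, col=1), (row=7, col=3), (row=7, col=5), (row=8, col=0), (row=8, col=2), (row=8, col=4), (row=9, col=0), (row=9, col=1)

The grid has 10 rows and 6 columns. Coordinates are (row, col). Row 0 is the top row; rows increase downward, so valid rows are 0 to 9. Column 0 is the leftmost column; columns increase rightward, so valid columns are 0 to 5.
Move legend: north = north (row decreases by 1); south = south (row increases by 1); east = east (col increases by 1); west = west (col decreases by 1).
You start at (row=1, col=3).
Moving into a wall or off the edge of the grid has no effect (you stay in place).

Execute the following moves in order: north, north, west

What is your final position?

Answer: Final position: (row=1, col=2)

Derivation:
Start: (row=1, col=3)
  north (north): blocked, stay at (row=1, col=3)
  north (north): blocked, stay at (row=1, col=3)
  west (west): (row=1, col=3) -> (row=1, col=2)
Final: (row=1, col=2)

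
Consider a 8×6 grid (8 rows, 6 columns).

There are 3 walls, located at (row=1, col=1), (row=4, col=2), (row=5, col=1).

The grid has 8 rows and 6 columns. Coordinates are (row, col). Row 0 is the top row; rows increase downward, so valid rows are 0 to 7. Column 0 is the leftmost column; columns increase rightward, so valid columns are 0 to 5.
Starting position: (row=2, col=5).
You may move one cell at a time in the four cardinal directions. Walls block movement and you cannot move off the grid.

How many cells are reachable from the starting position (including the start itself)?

Answer: Reachable cells: 45

Derivation:
BFS flood-fill from (row=2, col=5):
  Distance 0: (row=2, col=5)
  Distance 1: (row=1, col=5), (row=2, col=4), (row=3, col=5)
  Distance 2: (row=0, col=5), (row=1, col=4), (row=2, col=3), (row=3, col=4), (row=4, col=5)
  Distance 3: (row=0, col=4), (row=1, col=3), (row=2, col=2), (row=3, col=3), (row=4, col=4), (row=5, col=5)
  Distance 4: (row=0, col=3), (row=1, col=2), (row=2, col=1), (row=3, col=2), (row=4, col=3), (row=5, col=4), (row=6, col=5)
  Distance 5: (row=0, col=2), (row=2, col=0), (row=3, col=1), (row=5, col=3), (row=6, col=4), (row=7, col=5)
  Distance 6: (row=0, col=1), (row=1, col=0), (row=3, col=0), (row=4, col=1), (row=5, col=2), (row=6, col=3), (row=7, col=4)
  Distance 7: (row=0, col=0), (row=4, col=0), (row=6, col=2), (row=7, col=3)
  Distance 8: (row=5, col=0), (row=6, col=1), (row=7, col=2)
  Distance 9: (row=6, col=0), (row=7, col=1)
  Distance 10: (row=7, col=0)
Total reachable: 45 (grid has 45 open cells total)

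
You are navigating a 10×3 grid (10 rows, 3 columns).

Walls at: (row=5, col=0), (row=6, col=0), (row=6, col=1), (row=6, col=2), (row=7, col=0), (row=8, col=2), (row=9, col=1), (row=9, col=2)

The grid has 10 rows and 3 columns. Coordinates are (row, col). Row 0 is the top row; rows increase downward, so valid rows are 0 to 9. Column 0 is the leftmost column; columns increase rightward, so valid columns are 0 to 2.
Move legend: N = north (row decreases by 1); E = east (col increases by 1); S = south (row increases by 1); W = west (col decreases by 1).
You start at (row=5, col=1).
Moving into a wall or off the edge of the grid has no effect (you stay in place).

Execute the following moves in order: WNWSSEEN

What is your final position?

Start: (row=5, col=1)
  W (west): blocked, stay at (row=5, col=1)
  N (north): (row=5, col=1) -> (row=4, col=1)
  W (west): (row=4, col=1) -> (row=4, col=0)
  S (south): blocked, stay at (row=4, col=0)
  S (south): blocked, stay at (row=4, col=0)
  E (east): (row=4, col=0) -> (row=4, col=1)
  E (east): (row=4, col=1) -> (row=4, col=2)
  N (north): (row=4, col=2) -> (row=3, col=2)
Final: (row=3, col=2)

Answer: Final position: (row=3, col=2)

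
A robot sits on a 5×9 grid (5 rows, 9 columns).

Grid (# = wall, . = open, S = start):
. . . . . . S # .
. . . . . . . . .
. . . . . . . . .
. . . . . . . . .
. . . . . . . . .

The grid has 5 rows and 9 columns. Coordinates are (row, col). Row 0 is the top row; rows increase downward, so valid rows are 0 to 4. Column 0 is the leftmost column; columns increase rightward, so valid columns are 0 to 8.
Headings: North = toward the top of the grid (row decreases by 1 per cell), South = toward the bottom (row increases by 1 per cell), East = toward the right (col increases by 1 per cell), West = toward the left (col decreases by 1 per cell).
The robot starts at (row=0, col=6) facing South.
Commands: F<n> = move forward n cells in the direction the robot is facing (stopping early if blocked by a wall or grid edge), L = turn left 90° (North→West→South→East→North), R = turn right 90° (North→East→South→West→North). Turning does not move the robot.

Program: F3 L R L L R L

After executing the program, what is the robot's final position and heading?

Start: (row=0, col=6), facing South
  F3: move forward 3, now at (row=3, col=6)
  L: turn left, now facing East
  R: turn right, now facing South
  L: turn left, now facing East
  L: turn left, now facing North
  R: turn right, now facing East
  L: turn left, now facing North
Final: (row=3, col=6), facing North

Answer: Final position: (row=3, col=6), facing North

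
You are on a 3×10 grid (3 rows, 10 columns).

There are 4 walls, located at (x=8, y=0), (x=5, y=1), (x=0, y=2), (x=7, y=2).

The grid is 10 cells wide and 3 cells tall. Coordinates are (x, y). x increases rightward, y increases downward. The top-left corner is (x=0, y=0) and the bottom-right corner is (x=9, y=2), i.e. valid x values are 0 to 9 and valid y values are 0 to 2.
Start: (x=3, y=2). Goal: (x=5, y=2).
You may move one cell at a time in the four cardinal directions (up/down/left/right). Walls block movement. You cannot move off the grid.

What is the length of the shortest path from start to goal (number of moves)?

Answer: Shortest path length: 2

Derivation:
BFS from (x=3, y=2) until reaching (x=5, y=2):
  Distance 0: (x=3, y=2)
  Distance 1: (x=3, y=1), (x=2, y=2), (x=4, y=2)
  Distance 2: (x=3, y=0), (x=2, y=1), (x=4, y=1), (x=1, y=2), (x=5, y=2)  <- goal reached here
One shortest path (2 moves): (x=3, y=2) -> (x=4, y=2) -> (x=5, y=2)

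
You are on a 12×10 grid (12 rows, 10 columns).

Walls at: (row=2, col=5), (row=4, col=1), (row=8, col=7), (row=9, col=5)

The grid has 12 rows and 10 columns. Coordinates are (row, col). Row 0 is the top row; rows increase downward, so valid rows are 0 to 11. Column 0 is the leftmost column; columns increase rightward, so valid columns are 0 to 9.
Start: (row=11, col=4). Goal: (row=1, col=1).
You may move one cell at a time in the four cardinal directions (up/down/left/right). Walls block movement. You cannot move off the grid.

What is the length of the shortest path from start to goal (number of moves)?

BFS from (row=11, col=4) until reaching (row=1, col=1):
  Distance 0: (row=11, col=4)
  Distance 1: (row=10, col=4), (row=11, col=3), (row=11, col=5)
  Distance 2: (row=9, col=4), (row=10, col=3), (row=10, col=5), (row=11, col=2), (row=11, col=6)
  Distance 3: (row=8, col=4), (row=9, col=3), (row=10, col=2), (row=10, col=6), (row=11, col=1), (row=11, col=7)
  Distance 4: (row=7, col=4), (row=8, col=3), (row=8, col=5), (row=9, col=2), (row=9, col=6), (row=10, col=1), (row=10, col=7), (row=11, col=0), (row=11, col=8)
  Distance 5: (row=6, col=4), (row=7, col=3), (row=7, col=5), (row=8, col=2), (row=8, col=6), (row=9, col=1), (row=9, col=7), (row=10, col=0), (row=10, col=8), (row=11, col=9)
  Distance 6: (row=5, col=4), (row=6, col=3), (row=6, col=5), (row=7, col=2), (row=7, col=6), (row=8, col=1), (row=9, col=0), (row=9, col=8), (row=10, col=9)
  Distance 7: (row=4, col=4), (row=5, col=3), (row=5, col=5), (row=6, col=2), (row=6, col=6), (row=7, col=1), (row=7, col=7), (row=8, col=0), (row=8, col=8), (row=9, col=9)
  Distance 8: (row=3, col=4), (row=4, col=3), (row=4, col=5), (row=5, col=2), (row=5, col=6), (row=6, col=1), (row=6, col=7), (row=7, col=0), (row=7, col=8), (row=8, col=9)
  Distance 9: (row=2, col=4), (row=3, col=3), (row=3, col=5), (row=4, col=2), (row=4, col=6), (row=5, col=1), (row=5, col=7), (row=6, col=0), (row=6, col=8), (row=7, col=9)
  Distance 10: (row=1, col=4), (row=2, col=3), (row=3, col=2), (row=3, col=6), (row=4, col=7), (row=5, col=0), (row=5, col=8), (row=6, col=9)
  Distance 11: (row=0, col=4), (row=1, col=3), (row=1, col=5), (row=2, col=2), (row=2, col=6), (row=3, col=1), (row=3, col=7), (row=4, col=0), (row=4, col=8), (row=5, col=9)
  Distance 12: (row=0, col=3), (row=0, col=5), (row=1, col=2), (row=1, col=6), (row=2, col=1), (row=2, col=7), (row=3, col=0), (row=3, col=8), (row=4, col=9)
  Distance 13: (row=0, col=2), (row=0, col=6), (row=1, col=1), (row=1, col=7), (row=2, col=0), (row=2, col=8), (row=3, col=9)  <- goal reached here
One shortest path (13 moves): (row=11, col=4) -> (row=11, col=3) -> (row=11, col=2) -> (row=10, col=2) -> (row=9, col=2) -> (row=8, col=2) -> (row=7, col=2) -> (row=6, col=2) -> (row=5, col=2) -> (row=4, col=2) -> (row=3, col=2) -> (row=3, col=1) -> (row=2, col=1) -> (row=1, col=1)

Answer: Shortest path length: 13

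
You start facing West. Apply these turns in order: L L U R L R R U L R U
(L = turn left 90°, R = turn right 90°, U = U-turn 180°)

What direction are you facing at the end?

Answer: Final heading: East

Derivation:
Start: West
  L (left (90° counter-clockwise)) -> South
  L (left (90° counter-clockwise)) -> East
  U (U-turn (180°)) -> West
  R (right (90° clockwise)) -> North
  L (left (90° counter-clockwise)) -> West
  R (right (90° clockwise)) -> North
  R (right (90° clockwise)) -> East
  U (U-turn (180°)) -> West
  L (left (90° counter-clockwise)) -> South
  R (right (90° clockwise)) -> West
  U (U-turn (180°)) -> East
Final: East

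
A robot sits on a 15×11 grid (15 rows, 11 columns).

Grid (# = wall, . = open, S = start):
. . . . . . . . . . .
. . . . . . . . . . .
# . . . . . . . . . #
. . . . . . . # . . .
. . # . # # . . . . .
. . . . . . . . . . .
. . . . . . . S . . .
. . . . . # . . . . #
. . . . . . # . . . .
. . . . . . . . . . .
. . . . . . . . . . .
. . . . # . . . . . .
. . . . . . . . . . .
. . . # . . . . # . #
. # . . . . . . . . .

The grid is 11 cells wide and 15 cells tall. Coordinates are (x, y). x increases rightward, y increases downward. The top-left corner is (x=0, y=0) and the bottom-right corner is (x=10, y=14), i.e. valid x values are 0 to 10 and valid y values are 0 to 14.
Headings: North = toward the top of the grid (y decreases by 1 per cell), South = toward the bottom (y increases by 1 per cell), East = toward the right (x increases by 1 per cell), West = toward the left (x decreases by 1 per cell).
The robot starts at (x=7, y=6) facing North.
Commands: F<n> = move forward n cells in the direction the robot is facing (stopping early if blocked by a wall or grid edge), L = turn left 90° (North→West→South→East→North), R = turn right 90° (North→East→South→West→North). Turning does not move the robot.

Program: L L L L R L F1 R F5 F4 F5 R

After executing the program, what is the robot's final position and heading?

Start: (x=7, y=6), facing North
  L: turn left, now facing West
  L: turn left, now facing South
  L: turn left, now facing East
  L: turn left, now facing North
  R: turn right, now facing East
  L: turn left, now facing North
  F1: move forward 1, now at (x=7, y=5)
  R: turn right, now facing East
  F5: move forward 3/5 (blocked), now at (x=10, y=5)
  F4: move forward 0/4 (blocked), now at (x=10, y=5)
  F5: move forward 0/5 (blocked), now at (x=10, y=5)
  R: turn right, now facing South
Final: (x=10, y=5), facing South

Answer: Final position: (x=10, y=5), facing South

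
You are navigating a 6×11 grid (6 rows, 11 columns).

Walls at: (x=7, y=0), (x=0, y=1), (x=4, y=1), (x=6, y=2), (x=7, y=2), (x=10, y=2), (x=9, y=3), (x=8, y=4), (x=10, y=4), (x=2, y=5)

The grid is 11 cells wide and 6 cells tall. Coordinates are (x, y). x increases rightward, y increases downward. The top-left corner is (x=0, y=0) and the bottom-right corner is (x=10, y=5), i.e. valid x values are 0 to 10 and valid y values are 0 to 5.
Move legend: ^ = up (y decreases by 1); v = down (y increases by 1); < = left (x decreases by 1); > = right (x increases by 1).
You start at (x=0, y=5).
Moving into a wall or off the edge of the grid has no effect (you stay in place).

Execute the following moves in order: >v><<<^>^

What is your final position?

Start: (x=0, y=5)
  > (right): (x=0, y=5) -> (x=1, y=5)
  v (down): blocked, stay at (x=1, y=5)
  > (right): blocked, stay at (x=1, y=5)
  < (left): (x=1, y=5) -> (x=0, y=5)
  < (left): blocked, stay at (x=0, y=5)
  < (left): blocked, stay at (x=0, y=5)
  ^ (up): (x=0, y=5) -> (x=0, y=4)
  > (right): (x=0, y=4) -> (x=1, y=4)
  ^ (up): (x=1, y=4) -> (x=1, y=3)
Final: (x=1, y=3)

Answer: Final position: (x=1, y=3)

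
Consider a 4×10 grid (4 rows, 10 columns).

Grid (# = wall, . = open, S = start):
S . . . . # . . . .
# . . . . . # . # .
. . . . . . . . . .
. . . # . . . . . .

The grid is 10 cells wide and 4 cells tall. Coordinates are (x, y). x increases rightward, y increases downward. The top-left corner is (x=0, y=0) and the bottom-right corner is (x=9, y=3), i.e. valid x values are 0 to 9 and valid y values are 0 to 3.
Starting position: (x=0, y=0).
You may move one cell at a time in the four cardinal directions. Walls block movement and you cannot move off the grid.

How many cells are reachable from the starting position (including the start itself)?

Answer: Reachable cells: 35

Derivation:
BFS flood-fill from (x=0, y=0):
  Distance 0: (x=0, y=0)
  Distance 1: (x=1, y=0)
  Distance 2: (x=2, y=0), (x=1, y=1)
  Distance 3: (x=3, y=0), (x=2, y=1), (x=1, y=2)
  Distance 4: (x=4, y=0), (x=3, y=1), (x=0, y=2), (x=2, y=2), (x=1, y=3)
  Distance 5: (x=4, y=1), (x=3, y=2), (x=0, y=3), (x=2, y=3)
  Distance 6: (x=5, y=1), (x=4, y=2)
  Distance 7: (x=5, y=2), (x=4, y=3)
  Distance 8: (x=6, y=2), (x=5, y=3)
  Distance 9: (x=7, y=2), (x=6, y=3)
  Distance 10: (x=7, y=1), (x=8, y=2), (x=7, y=3)
  Distance 11: (x=7, y=0), (x=9, y=2), (x=8, y=3)
  Distance 12: (x=6, y=0), (x=8, y=0), (x=9, y=1), (x=9, y=3)
  Distance 13: (x=9, y=0)
Total reachable: 35 (grid has 35 open cells total)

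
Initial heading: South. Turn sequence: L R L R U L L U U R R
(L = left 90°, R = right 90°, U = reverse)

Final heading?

Start: South
  L (left (90° counter-clockwise)) -> East
  R (right (90° clockwise)) -> South
  L (left (90° counter-clockwise)) -> East
  R (right (90° clockwise)) -> South
  U (U-turn (180°)) -> North
  L (left (90° counter-clockwise)) -> West
  L (left (90° counter-clockwise)) -> South
  U (U-turn (180°)) -> North
  U (U-turn (180°)) -> South
  R (right (90° clockwise)) -> West
  R (right (90° clockwise)) -> North
Final: North

Answer: Final heading: North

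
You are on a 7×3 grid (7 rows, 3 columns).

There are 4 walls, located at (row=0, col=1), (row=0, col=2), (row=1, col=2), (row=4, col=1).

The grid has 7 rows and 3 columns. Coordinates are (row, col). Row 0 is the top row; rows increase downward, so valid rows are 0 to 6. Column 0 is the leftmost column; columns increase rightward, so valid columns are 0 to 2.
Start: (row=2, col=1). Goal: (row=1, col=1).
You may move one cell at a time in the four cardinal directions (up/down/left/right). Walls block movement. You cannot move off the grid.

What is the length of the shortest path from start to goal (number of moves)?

BFS from (row=2, col=1) until reaching (row=1, col=1):
  Distance 0: (row=2, col=1)
  Distance 1: (row=1, col=1), (row=2, col=0), (row=2, col=2), (row=3, col=1)  <- goal reached here
One shortest path (1 moves): (row=2, col=1) -> (row=1, col=1)

Answer: Shortest path length: 1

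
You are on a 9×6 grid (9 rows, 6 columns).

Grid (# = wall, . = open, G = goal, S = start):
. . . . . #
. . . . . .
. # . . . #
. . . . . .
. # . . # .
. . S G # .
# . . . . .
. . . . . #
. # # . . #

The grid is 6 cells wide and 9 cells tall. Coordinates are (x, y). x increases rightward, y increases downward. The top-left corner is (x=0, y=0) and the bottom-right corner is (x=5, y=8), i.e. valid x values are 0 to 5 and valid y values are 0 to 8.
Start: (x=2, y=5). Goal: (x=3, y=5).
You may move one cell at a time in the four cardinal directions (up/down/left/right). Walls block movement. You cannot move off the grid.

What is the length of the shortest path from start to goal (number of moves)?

BFS from (x=2, y=5) until reaching (x=3, y=5):
  Distance 0: (x=2, y=5)
  Distance 1: (x=2, y=4), (x=1, y=5), (x=3, y=5), (x=2, y=6)  <- goal reached here
One shortest path (1 moves): (x=2, y=5) -> (x=3, y=5)

Answer: Shortest path length: 1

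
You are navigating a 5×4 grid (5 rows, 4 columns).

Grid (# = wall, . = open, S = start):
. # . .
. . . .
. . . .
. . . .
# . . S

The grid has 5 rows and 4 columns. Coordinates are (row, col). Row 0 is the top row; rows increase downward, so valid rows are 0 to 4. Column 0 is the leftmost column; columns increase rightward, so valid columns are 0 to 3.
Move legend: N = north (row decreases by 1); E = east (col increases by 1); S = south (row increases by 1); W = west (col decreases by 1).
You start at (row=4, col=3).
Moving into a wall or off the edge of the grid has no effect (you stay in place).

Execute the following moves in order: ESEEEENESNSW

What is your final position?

Answer: Final position: (row=4, col=2)

Derivation:
Start: (row=4, col=3)
  E (east): blocked, stay at (row=4, col=3)
  S (south): blocked, stay at (row=4, col=3)
  [×4]E (east): blocked, stay at (row=4, col=3)
  N (north): (row=4, col=3) -> (row=3, col=3)
  E (east): blocked, stay at (row=3, col=3)
  S (south): (row=3, col=3) -> (row=4, col=3)
  N (north): (row=4, col=3) -> (row=3, col=3)
  S (south): (row=3, col=3) -> (row=4, col=3)
  W (west): (row=4, col=3) -> (row=4, col=2)
Final: (row=4, col=2)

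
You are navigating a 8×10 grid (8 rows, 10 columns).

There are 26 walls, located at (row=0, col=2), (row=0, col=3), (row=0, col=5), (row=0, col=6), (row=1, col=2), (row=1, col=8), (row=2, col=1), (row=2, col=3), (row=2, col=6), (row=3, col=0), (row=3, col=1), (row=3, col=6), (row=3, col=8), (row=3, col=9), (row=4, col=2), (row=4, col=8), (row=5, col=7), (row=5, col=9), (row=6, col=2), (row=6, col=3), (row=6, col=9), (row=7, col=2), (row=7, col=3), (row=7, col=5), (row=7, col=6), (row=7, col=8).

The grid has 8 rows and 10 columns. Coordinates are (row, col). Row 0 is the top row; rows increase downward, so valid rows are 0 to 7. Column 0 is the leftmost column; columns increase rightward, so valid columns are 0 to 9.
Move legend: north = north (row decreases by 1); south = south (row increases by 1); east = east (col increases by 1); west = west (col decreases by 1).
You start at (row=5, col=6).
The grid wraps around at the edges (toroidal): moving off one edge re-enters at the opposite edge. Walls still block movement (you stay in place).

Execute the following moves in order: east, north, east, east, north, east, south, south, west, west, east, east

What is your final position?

Start: (row=5, col=6)
  east (east): blocked, stay at (row=5, col=6)
  north (north): (row=5, col=6) -> (row=4, col=6)
  east (east): (row=4, col=6) -> (row=4, col=7)
  east (east): blocked, stay at (row=4, col=7)
  north (north): (row=4, col=7) -> (row=3, col=7)
  east (east): blocked, stay at (row=3, col=7)
  south (south): (row=3, col=7) -> (row=4, col=7)
  south (south): blocked, stay at (row=4, col=7)
  west (west): (row=4, col=7) -> (row=4, col=6)
  west (west): (row=4, col=6) -> (row=4, col=5)
  east (east): (row=4, col=5) -> (row=4, col=6)
  east (east): (row=4, col=6) -> (row=4, col=7)
Final: (row=4, col=7)

Answer: Final position: (row=4, col=7)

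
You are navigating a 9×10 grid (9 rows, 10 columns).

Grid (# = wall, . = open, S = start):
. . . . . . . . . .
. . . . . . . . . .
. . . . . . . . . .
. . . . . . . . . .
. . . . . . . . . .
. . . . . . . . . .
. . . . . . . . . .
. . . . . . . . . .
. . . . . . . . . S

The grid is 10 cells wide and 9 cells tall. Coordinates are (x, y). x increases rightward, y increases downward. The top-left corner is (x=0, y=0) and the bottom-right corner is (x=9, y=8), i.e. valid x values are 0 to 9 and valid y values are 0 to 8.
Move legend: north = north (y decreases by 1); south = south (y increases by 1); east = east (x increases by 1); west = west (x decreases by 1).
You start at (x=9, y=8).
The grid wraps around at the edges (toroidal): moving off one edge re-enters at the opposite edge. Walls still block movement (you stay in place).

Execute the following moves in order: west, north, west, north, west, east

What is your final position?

Answer: Final position: (x=7, y=6)

Derivation:
Start: (x=9, y=8)
  west (west): (x=9, y=8) -> (x=8, y=8)
  north (north): (x=8, y=8) -> (x=8, y=7)
  west (west): (x=8, y=7) -> (x=7, y=7)
  north (north): (x=7, y=7) -> (x=7, y=6)
  west (west): (x=7, y=6) -> (x=6, y=6)
  east (east): (x=6, y=6) -> (x=7, y=6)
Final: (x=7, y=6)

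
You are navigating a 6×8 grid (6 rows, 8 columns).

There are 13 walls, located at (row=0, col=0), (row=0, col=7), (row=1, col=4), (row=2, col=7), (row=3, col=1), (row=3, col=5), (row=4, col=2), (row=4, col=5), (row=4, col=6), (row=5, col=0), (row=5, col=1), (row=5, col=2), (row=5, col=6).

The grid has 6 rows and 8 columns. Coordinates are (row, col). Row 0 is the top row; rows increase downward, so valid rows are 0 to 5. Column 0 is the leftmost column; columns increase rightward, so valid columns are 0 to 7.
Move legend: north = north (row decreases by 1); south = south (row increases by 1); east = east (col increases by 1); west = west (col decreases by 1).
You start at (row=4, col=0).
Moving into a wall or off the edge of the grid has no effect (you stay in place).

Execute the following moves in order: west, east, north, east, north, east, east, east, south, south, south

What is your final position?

Start: (row=4, col=0)
  west (west): blocked, stay at (row=4, col=0)
  east (east): (row=4, col=0) -> (row=4, col=1)
  north (north): blocked, stay at (row=4, col=1)
  east (east): blocked, stay at (row=4, col=1)
  north (north): blocked, stay at (row=4, col=1)
  [×3]east (east): blocked, stay at (row=4, col=1)
  [×3]south (south): blocked, stay at (row=4, col=1)
Final: (row=4, col=1)

Answer: Final position: (row=4, col=1)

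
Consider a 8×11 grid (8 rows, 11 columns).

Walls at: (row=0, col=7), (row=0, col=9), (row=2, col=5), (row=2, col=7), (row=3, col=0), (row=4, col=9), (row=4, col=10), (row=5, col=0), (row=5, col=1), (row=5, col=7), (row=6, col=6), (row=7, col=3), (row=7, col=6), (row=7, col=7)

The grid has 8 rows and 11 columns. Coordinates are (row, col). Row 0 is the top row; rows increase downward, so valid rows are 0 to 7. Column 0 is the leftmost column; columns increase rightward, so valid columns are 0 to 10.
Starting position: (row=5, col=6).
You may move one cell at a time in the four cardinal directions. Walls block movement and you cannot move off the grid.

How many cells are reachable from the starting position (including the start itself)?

BFS flood-fill from (row=5, col=6):
  Distance 0: (row=5, col=6)
  Distance 1: (row=4, col=6), (row=5, col=5)
  Distance 2: (row=3, col=6), (row=4, col=5), (row=4, col=7), (row=5, col=4), (row=6, col=5)
  Distance 3: (row=2, col=6), (row=3, col=5), (row=3, col=7), (row=4, col=4), (row=4, col=8), (row=5, col=3), (row=6, col=4), (row=7, col=5)
  Distance 4: (row=1, col=6), (row=3, col=4), (row=3, col=8), (row=4, col=3), (row=5, col=2), (row=5, col=8), (row=6, col=3), (row=7, col=4)
  Distance 5: (row=0, col=6), (row=1, col=5), (row=1, col=7), (row=2, col=4), (row=2, col=8), (row=3, col=3), (row=3, col=9), (row=4, col=2), (row=5, col=9), (row=6, col=2), (row=6, col=8)
  Distance 6: (row=0, col=5), (row=1, col=4), (row=1, col=8), (row=2, col=3), (row=2, col=9), (row=3, col=2), (row=3, col=10), (row=4, col=1), (row=5, col=10), (row=6, col=1), (row=6, col=7), (row=6, col=9), (row=7, col=2), (row=7, col=8)
  Distance 7: (row=0, col=4), (row=0, col=8), (row=1, col=3), (row=1, col=9), (row=2, col=2), (row=2, col=10), (row=3, col=1), (row=4, col=0), (row=6, col=0), (row=6, col=10), (row=7, col=1), (row=7, col=9)
  Distance 8: (row=0, col=3), (row=1, col=2), (row=1, col=10), (row=2, col=1), (row=7, col=0), (row=7, col=10)
  Distance 9: (row=0, col=2), (row=0, col=10), (row=1, col=1), (row=2, col=0)
  Distance 10: (row=0, col=1), (row=1, col=0)
  Distance 11: (row=0, col=0)
Total reachable: 74 (grid has 74 open cells total)

Answer: Reachable cells: 74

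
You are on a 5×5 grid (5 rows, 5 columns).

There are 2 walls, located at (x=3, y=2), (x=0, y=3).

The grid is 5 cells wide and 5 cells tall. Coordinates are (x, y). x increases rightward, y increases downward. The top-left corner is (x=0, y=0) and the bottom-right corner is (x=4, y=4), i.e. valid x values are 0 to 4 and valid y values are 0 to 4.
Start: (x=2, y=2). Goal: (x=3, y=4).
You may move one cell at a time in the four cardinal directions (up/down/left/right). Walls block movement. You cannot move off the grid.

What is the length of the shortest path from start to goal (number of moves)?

Answer: Shortest path length: 3

Derivation:
BFS from (x=2, y=2) until reaching (x=3, y=4):
  Distance 0: (x=2, y=2)
  Distance 1: (x=2, y=1), (x=1, y=2), (x=2, y=3)
  Distance 2: (x=2, y=0), (x=1, y=1), (x=3, y=1), (x=0, y=2), (x=1, y=3), (x=3, y=3), (x=2, y=4)
  Distance 3: (x=1, y=0), (x=3, y=0), (x=0, y=1), (x=4, y=1), (x=4, y=3), (x=1, y=4), (x=3, y=4)  <- goal reached here
One shortest path (3 moves): (x=2, y=2) -> (x=2, y=3) -> (x=3, y=3) -> (x=3, y=4)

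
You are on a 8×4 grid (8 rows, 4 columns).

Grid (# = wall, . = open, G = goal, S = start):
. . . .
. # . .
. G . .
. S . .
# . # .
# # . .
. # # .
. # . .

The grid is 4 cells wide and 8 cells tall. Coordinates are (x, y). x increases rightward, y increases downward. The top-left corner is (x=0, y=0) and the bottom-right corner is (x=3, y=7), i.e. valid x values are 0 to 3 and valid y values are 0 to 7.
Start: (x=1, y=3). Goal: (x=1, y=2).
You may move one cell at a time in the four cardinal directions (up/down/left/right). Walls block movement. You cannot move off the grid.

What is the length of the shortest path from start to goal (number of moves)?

Answer: Shortest path length: 1

Derivation:
BFS from (x=1, y=3) until reaching (x=1, y=2):
  Distance 0: (x=1, y=3)
  Distance 1: (x=1, y=2), (x=0, y=3), (x=2, y=3), (x=1, y=4)  <- goal reached here
One shortest path (1 moves): (x=1, y=3) -> (x=1, y=2)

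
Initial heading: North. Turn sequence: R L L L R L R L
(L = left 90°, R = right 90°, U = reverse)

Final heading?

Start: North
  R (right (90° clockwise)) -> East
  L (left (90° counter-clockwise)) -> North
  L (left (90° counter-clockwise)) -> West
  L (left (90° counter-clockwise)) -> South
  R (right (90° clockwise)) -> West
  L (left (90° counter-clockwise)) -> South
  R (right (90° clockwise)) -> West
  L (left (90° counter-clockwise)) -> South
Final: South

Answer: Final heading: South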